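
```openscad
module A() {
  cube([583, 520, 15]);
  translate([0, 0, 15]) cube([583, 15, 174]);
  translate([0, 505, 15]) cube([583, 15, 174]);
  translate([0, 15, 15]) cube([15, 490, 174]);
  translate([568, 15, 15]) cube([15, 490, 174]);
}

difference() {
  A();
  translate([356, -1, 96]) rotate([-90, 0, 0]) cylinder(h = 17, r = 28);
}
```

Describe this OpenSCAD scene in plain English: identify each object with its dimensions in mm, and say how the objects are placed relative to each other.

A is an open storage box with external size 583×520×189 mm and wall thickness 15 mm (the base is also 15 mm thick). The base covers the whole footprint; the four walls stand on the base, with the y-facing walls full-width and the x-facing walls fitting between their inner faces.

The open box has a circular hole of radius 28 mm through its front wall, centred at (x = 356, z = 96).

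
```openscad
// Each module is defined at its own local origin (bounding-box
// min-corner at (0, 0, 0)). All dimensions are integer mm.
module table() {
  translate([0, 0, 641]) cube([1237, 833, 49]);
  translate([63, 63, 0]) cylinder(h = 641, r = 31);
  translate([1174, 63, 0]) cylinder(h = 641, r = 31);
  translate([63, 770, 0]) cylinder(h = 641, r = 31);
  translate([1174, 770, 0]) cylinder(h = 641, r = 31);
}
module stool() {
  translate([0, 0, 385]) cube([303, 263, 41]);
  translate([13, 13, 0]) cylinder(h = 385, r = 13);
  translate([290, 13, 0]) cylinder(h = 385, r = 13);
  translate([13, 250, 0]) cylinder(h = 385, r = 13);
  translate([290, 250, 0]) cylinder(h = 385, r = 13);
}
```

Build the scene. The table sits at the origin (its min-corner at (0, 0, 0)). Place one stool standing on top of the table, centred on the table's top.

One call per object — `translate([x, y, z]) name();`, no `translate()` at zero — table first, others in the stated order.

table();
translate([467, 285, 690]) stool();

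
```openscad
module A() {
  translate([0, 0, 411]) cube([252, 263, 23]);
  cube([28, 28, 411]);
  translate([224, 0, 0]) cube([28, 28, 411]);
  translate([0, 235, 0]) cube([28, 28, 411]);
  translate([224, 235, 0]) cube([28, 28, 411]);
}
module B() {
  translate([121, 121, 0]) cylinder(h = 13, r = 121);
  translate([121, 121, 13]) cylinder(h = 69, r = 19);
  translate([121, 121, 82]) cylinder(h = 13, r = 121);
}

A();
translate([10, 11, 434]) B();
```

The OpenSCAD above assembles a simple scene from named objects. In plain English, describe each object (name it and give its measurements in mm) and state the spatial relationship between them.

A is a four-legged stool. The seat is 252×263 mm, 23 mm thick, top at z = 434 mm. It stands on four square legs, each 28×28 mm in cross-section, from z = 0 to the seat underside, each flush with a corner of the seat.

B is a spool: two coaxial disc flanges of radius 121 mm and thickness 13 mm, joined by a core cylinder of radius 19 mm and height 69 mm. The lower flange rests on z = 0 and the three cylinders share a vertical axis.

The spool is on top of the stool.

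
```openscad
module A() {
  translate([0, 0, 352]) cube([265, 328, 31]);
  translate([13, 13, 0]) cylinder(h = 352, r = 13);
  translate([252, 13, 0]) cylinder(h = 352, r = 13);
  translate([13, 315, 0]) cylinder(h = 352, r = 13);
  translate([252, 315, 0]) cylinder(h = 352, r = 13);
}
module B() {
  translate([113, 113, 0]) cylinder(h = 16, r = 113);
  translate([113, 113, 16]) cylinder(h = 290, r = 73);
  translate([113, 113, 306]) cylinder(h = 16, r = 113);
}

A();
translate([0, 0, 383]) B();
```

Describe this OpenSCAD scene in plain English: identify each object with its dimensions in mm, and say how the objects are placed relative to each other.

A is a four-legged stool. The seat is 265×328 mm, 31 mm thick, top at z = 383 mm. It stands on four round legs, each 26 mm in diameter, from z = 0 to the seat underside, each leg's axis is inset half a diameter from the nearest pair of seat edges (so the leg's bounding box is flush with the corner).

B is a spool: two coaxial disc flanges of radius 113 mm and thickness 16 mm, joined by a core cylinder of radius 73 mm and height 290 mm. The lower flange rests on z = 0 and the three cylinders share a vertical axis.

The spool is on top of the stool.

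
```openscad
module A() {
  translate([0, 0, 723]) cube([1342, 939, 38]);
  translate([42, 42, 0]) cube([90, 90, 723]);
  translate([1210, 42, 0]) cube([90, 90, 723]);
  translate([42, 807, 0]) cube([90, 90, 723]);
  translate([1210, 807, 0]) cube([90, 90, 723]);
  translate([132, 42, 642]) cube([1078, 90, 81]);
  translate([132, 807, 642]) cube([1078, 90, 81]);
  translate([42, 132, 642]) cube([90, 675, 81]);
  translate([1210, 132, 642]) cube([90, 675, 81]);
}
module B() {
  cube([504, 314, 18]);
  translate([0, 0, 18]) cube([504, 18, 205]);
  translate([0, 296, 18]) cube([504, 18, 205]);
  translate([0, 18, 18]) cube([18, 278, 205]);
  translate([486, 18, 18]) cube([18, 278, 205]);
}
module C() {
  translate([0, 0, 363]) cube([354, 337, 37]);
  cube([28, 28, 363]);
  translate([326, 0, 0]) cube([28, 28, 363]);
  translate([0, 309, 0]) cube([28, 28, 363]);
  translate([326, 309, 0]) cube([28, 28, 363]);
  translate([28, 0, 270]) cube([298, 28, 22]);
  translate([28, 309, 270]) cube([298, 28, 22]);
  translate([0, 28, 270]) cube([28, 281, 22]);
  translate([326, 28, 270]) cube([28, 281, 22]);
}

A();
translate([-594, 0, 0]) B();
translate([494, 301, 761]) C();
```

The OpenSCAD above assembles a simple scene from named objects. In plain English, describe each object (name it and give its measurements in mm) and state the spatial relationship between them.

A is a table: top 1342 mm (x) × 939 mm (y), 38 mm thick, upper face at z = 761 mm, on four 90×90 mm square legs, each inset 42 mm from the nearest pair of top edges, running from z = 0 to the bottom of the top. Four apron rails, 90 mm thick and 81 mm tall, run between adjacent legs with their top edges flush with the underside of the top and their outer faces flush with the legs' outer faces.

B is an open storage box with external size 504×314×223 mm and wall thickness 18 mm (the base is also 18 mm thick). The base covers the whole footprint; the four walls stand on the base, with the y-facing walls full-width and the x-facing walls fitting between their inner faces.

C is a simple wooden stool: a rectangular seat 354 mm (x) by 337 mm (y), 37 mm thick, top face at z = 400 mm, on four square legs, each 28×28 mm in cross-section. The legs rest on z = 0, each flush with a corner of the seat. Four stretchers, 28 mm wide and 22 mm tall, connect adjacent legs with their undersides at z = 270 mm, each running between the inner faces of the legs it joins and aligned with the legs' outer faces on the other axis.

The open box is on the floor beside the table on its −x side. The stool is on top of the table, centred.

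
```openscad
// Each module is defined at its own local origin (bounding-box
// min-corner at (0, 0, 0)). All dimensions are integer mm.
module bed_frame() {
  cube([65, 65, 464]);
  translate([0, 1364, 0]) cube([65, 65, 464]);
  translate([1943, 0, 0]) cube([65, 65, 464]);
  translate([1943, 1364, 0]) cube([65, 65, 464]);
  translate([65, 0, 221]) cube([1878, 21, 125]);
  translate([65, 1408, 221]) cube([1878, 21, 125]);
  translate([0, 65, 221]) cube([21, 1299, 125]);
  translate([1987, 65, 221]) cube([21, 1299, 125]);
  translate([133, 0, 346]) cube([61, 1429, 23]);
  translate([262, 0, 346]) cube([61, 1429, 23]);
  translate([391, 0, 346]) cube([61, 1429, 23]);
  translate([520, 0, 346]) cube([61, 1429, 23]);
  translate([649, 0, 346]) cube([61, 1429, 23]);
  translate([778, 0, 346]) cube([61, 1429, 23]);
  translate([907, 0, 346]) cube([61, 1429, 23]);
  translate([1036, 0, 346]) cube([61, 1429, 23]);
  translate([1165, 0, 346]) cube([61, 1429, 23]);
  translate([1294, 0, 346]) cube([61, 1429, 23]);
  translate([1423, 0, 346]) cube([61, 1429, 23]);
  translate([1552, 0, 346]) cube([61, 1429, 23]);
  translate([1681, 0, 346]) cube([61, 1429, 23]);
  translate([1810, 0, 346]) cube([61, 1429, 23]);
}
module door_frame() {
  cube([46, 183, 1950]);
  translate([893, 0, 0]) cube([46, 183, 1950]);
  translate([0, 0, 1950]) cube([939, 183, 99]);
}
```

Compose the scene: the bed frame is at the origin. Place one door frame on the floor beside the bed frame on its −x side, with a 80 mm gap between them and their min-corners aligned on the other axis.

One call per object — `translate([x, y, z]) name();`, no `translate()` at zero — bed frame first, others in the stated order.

bed_frame();
translate([-1019, 0, 0]) door_frame();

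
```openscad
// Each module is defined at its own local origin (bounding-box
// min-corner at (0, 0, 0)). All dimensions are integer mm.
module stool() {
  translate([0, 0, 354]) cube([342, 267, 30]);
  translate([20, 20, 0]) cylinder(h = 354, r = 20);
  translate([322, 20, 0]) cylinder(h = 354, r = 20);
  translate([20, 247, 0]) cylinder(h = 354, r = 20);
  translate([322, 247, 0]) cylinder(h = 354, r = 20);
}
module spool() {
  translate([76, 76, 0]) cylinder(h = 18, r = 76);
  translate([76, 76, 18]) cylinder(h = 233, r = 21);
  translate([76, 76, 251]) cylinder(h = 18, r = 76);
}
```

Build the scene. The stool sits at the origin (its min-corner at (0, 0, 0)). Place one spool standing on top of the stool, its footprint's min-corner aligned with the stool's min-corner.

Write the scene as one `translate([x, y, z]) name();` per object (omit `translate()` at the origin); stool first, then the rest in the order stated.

stool();
translate([0, 0, 384]) spool();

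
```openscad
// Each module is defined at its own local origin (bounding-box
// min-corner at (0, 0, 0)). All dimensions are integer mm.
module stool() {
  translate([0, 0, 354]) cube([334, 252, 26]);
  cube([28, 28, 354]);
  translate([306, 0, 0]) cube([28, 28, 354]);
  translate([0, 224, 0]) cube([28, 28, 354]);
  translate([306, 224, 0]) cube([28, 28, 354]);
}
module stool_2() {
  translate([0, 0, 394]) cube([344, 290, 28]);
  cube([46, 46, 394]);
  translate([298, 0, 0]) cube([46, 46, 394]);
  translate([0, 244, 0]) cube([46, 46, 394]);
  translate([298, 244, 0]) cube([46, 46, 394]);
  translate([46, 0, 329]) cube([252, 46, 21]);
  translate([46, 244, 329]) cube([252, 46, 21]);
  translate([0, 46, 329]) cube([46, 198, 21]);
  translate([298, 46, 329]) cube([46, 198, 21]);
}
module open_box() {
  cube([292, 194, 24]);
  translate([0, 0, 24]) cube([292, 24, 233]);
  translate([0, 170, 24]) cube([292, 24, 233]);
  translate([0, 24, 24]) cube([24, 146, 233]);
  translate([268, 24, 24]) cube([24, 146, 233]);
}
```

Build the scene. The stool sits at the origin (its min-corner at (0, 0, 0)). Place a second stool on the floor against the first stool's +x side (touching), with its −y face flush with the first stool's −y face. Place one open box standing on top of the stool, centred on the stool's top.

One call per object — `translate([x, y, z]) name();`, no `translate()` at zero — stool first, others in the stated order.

stool();
translate([334, 0, 0]) stool_2();
translate([21, 29, 380]) open_box();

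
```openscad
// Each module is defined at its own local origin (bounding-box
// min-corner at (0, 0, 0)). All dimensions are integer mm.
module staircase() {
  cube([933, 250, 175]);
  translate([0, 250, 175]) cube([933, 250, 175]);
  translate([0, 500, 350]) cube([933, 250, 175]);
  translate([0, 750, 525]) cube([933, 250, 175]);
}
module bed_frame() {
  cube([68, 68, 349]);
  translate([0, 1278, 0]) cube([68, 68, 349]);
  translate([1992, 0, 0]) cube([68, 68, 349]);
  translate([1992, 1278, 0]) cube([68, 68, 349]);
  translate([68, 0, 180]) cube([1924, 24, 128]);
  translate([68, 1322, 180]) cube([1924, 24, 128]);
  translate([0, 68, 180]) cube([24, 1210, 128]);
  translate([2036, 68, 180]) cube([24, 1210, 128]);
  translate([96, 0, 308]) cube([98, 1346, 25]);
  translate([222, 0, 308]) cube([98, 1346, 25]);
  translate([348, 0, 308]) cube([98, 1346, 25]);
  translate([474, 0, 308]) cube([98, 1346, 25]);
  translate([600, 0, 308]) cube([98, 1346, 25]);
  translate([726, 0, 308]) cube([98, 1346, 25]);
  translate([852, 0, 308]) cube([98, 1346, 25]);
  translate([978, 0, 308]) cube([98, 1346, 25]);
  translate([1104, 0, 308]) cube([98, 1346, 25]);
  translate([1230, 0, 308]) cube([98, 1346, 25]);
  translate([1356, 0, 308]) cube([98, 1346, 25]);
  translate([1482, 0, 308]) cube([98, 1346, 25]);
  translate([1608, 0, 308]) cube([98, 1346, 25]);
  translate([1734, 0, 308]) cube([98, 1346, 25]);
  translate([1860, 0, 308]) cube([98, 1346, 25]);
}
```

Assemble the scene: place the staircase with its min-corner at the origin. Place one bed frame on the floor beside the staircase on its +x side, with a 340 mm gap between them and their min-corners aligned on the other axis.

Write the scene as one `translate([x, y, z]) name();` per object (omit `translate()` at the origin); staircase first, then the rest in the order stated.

staircase();
translate([1273, 0, 0]) bed_frame();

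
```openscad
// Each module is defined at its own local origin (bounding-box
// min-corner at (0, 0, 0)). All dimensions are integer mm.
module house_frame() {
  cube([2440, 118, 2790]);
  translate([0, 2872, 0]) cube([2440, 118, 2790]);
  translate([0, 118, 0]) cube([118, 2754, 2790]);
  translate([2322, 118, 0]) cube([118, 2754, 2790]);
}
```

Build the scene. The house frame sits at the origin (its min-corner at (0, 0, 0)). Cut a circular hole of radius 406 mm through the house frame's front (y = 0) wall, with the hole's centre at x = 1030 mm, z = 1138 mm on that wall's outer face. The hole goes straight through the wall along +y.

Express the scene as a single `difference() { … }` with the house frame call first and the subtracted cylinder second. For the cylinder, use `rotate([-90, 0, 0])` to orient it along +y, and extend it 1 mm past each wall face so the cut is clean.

difference() {
  house_frame();
  translate([1030, -1, 1138]) rotate([-90, 0, 0]) cylinder(h = 120, r = 406);
}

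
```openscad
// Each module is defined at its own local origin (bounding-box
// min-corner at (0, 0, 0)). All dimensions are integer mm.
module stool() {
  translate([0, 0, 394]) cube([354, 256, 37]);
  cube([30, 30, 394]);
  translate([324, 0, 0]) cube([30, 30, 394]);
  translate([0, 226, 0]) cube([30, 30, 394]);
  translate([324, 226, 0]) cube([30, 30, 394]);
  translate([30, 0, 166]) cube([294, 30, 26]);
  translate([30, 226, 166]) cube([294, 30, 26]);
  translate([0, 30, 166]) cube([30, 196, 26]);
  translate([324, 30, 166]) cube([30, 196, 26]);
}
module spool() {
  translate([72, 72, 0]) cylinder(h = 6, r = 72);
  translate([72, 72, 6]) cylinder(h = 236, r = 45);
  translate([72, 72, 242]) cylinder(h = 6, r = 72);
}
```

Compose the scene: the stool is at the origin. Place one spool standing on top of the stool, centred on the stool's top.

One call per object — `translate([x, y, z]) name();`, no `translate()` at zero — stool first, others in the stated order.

stool();
translate([105, 56, 431]) spool();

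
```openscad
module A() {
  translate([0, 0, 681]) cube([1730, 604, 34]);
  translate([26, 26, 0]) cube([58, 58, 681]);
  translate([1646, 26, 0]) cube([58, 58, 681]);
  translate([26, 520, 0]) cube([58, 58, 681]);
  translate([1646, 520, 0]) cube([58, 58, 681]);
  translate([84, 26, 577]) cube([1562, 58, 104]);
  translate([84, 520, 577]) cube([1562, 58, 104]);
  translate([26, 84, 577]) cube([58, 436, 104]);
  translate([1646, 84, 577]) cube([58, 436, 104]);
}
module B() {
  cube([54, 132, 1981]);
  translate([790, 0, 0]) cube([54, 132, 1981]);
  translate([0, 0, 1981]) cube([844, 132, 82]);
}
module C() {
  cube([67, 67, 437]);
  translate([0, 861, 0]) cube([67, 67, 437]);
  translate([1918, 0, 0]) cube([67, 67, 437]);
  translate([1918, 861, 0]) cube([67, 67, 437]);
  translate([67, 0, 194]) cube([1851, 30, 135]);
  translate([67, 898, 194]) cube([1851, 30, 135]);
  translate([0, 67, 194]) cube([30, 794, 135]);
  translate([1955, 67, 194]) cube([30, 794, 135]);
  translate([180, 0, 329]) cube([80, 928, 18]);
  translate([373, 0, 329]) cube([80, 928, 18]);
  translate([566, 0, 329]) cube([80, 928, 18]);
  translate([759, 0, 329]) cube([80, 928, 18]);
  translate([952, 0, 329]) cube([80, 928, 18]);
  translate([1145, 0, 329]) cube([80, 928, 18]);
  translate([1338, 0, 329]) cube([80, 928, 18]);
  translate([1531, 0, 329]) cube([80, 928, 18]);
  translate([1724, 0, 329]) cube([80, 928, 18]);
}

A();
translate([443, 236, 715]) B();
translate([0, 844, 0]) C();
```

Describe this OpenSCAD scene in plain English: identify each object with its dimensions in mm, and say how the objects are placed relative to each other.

A is a rectangular dining table. The top is 1730×604×34 mm with its upper surface at z = 715 mm. It stands on four 58×58 mm square legs, each inset 26 mm from the nearest pair of top edges, running from the floor to the underside of the top. Four apron rails, 58 mm thick and 104 mm tall, run between adjacent legs with their top edges flush with the underside of the top and their outer faces flush with the legs' outer faces.

B is a rectangular door frame: two vertical jambs of 54×132 mm section, 1981 mm tall, with a clear opening 736 mm wide between their inner faces. A header 82 mm tall and 132 mm deep lies on top of the jambs and spans the full outside width.

C is a bed frame 1985 mm long (x) by 928 mm wide (y). Four 67×67 mm corner posts, 437 mm tall, at the corners of the footprint. Four rails of 30 mm thickness and 135 mm height run between adjacent posts with their undersides at z = 194 mm, their outer faces flush with the outside of the frame (the two x-running rails run between the posts' inner faces; the two y-running rails run between the posts' inner faces). 9 slats, each 80 mm wide (x) and 18 mm thick, lie across the top of the two x-running rails, running the full 928 mm width of the frame in y; the slats are evenly spaced along x between the inner faces of the end posts with equal gaps (rounded down to the nearest mm) at the −x end and between each pair — any rounding remainder accumulates at the +x end.

The door frame is on top of the table, centred. The bed frame is on the floor beside the table on its +y side.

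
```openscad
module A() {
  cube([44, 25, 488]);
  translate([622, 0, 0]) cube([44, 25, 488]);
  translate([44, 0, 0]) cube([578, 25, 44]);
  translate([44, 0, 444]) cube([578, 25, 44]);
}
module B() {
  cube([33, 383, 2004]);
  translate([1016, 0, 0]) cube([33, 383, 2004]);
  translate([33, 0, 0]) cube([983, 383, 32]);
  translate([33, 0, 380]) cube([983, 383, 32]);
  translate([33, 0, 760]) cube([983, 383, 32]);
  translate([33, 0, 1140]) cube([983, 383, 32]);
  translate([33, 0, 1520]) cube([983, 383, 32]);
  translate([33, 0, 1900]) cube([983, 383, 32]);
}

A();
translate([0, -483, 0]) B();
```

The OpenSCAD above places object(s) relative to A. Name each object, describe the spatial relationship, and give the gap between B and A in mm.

The bookshelf's nearest face is 100 mm from the picture frame's −y face.

A is a picture frame. B is a bookshelf. The bookshelf is on the floor beside the picture frame on its −y side. The gap between the bookshelf and the picture frame is 100 mm.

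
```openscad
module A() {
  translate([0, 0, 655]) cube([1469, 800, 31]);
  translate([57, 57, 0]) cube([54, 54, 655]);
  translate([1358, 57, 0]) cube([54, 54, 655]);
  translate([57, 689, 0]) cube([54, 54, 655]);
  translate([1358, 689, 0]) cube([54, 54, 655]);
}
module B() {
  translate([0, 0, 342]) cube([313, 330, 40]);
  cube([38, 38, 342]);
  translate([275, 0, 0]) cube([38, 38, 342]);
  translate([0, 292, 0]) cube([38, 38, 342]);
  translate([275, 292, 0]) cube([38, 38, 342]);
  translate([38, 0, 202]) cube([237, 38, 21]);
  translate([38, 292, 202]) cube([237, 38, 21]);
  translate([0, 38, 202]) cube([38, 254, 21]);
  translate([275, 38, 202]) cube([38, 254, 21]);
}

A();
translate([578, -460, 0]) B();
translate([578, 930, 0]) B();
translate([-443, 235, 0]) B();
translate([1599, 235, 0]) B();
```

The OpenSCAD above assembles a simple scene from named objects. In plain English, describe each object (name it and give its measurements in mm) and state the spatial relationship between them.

A is a rectangular dining table. The top is 1469×800×31 mm with its upper surface at z = 686 mm. It stands on four 54×54 mm square legs, each inset 57 mm from the nearest pair of top edges, running from the floor to the underside of the top.

B is a four-legged stool. The seat is a 313×330×40 mm slab whose top surface is at z = 382 mm; four square legs, each 38×38 mm in cross-section, run from the floor (z = 0) to the underside of the seat, each flush with a corner of the seat. Four stretchers, 38 mm wide and 21 mm tall, connect adjacent legs with their undersides at z = 202 mm, each running between the inner faces of the legs it joins and aligned with the legs' outer faces on the other axis.

Four stools sit around the table at the −y, +y, −x, +x sides.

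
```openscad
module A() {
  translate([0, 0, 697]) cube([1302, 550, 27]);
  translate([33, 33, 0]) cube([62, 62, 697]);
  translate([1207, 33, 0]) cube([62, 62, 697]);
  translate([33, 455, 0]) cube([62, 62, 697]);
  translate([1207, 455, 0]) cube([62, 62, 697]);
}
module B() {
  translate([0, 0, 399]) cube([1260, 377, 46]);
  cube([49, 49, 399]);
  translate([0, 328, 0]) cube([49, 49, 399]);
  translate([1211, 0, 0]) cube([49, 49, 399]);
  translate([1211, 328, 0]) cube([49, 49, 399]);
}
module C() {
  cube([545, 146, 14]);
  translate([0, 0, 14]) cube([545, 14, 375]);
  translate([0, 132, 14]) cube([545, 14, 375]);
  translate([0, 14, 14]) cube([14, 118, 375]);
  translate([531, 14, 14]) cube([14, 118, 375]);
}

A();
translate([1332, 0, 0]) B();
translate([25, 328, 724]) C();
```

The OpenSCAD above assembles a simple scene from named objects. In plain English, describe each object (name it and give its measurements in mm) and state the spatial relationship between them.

A is a table: top 1302 mm (x) × 550 mm (y), 27 mm thick, upper face at z = 724 mm, on four 62×62 mm square legs, each inset 33 mm from the nearest pair of top edges, running from z = 0 to the bottom of the top.

B is a long wooden bench with a 1260 mm (x) × 377 mm (y) seat, 46 mm thick, its top surface 445 mm above the floor. Four 49 mm square legs at the seat corners, flush with the edges, run from z = 0 to the seat underside.

C is an open-topped rectangular box: outside dimensions 545×146×389 mm, with a uniform wall and base thickness of 14 mm. The base is a full 545×146 slab on the floor; four walls sit on top of the base. The front and back walls (the −y and +y sides) span the full width; the two side walls fit between them.

The bench is on the floor beside the table on its +x side. The open box is on top of the table.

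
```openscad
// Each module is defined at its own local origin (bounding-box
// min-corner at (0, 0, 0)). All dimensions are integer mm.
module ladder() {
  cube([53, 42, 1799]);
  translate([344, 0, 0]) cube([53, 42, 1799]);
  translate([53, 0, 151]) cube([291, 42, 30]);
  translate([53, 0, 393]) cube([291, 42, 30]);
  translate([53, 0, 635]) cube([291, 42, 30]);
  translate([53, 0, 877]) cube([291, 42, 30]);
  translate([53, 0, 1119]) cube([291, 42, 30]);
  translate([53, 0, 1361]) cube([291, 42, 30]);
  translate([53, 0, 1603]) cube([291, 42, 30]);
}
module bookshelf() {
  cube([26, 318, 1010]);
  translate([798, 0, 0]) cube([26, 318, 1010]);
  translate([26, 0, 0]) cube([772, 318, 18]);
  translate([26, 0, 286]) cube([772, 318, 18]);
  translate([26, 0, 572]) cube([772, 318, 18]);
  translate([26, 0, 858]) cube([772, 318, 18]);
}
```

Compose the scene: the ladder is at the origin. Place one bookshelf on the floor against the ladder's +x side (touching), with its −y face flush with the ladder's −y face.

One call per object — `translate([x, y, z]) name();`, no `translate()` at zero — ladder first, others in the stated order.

ladder();
translate([397, 0, 0]) bookshelf();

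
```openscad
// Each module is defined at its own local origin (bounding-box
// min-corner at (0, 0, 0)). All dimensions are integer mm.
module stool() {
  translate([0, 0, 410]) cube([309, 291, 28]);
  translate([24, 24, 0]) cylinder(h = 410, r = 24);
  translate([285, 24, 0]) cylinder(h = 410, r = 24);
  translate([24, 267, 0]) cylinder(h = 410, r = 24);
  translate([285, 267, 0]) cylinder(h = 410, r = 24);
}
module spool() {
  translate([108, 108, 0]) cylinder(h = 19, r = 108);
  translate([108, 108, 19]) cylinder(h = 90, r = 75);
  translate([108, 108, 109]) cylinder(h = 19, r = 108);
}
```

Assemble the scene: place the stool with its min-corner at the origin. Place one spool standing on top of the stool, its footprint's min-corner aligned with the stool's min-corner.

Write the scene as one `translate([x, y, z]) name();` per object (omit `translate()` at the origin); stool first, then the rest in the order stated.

stool();
translate([0, 0, 438]) spool();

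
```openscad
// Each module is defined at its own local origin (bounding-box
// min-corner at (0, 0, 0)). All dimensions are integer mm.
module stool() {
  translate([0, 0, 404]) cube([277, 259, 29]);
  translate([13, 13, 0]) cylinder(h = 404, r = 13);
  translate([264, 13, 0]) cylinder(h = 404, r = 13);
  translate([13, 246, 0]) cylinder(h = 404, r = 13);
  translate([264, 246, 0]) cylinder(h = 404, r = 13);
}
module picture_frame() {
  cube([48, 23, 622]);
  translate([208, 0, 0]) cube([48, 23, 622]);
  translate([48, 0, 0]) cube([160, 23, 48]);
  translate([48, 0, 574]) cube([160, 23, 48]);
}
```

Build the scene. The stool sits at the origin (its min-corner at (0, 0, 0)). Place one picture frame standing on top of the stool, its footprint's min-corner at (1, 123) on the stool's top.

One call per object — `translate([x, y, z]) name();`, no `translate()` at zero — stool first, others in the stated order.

stool();
translate([1, 123, 433]) picture_frame();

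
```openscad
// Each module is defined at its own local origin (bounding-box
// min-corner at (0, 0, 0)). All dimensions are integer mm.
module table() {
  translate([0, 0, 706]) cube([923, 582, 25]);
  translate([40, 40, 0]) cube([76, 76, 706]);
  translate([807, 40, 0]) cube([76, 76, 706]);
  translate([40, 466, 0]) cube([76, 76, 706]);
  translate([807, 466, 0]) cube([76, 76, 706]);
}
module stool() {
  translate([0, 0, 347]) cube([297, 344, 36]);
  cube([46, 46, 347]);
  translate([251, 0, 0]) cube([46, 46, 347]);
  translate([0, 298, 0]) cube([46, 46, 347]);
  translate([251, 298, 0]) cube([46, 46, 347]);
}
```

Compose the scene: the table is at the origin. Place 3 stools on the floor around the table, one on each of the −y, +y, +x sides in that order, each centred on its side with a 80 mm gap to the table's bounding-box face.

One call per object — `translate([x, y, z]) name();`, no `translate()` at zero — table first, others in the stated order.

table();
translate([313, -424, 0]) stool();
translate([313, 662, 0]) stool();
translate([1003, 119, 0]) stool();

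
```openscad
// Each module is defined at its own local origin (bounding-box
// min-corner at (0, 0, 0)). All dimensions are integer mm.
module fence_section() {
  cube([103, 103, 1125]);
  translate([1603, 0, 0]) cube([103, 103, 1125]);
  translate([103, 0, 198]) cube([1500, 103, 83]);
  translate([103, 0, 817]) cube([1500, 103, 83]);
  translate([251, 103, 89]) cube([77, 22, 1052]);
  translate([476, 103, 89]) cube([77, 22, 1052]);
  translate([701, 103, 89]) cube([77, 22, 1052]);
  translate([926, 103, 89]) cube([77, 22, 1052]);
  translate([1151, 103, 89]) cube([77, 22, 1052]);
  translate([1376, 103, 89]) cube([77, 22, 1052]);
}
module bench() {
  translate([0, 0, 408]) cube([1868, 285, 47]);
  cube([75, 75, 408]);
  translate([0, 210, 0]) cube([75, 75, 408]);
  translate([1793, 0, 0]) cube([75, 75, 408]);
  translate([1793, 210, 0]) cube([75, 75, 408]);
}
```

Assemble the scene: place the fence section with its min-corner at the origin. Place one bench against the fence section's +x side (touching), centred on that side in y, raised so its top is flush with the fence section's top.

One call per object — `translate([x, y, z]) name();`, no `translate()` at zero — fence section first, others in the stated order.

fence_section();
translate([1706, -80, 686]) bench();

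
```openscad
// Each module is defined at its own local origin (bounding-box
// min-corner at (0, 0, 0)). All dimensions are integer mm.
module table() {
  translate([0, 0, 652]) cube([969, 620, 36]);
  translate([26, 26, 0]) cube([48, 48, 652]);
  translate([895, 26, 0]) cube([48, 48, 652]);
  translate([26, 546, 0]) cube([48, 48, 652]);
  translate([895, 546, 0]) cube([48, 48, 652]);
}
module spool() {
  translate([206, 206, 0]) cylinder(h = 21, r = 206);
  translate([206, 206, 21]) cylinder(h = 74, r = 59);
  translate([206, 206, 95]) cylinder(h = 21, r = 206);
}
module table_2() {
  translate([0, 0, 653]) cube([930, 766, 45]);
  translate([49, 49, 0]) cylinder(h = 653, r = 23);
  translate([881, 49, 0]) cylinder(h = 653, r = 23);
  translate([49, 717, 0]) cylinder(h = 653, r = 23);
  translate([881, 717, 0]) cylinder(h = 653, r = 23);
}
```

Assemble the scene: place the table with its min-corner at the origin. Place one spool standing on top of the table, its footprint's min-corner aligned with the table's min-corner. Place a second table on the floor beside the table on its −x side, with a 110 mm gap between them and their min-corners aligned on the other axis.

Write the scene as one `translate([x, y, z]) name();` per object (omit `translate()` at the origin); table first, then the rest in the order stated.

table();
translate([0, 0, 688]) spool();
translate([-1040, 0, 0]) table_2();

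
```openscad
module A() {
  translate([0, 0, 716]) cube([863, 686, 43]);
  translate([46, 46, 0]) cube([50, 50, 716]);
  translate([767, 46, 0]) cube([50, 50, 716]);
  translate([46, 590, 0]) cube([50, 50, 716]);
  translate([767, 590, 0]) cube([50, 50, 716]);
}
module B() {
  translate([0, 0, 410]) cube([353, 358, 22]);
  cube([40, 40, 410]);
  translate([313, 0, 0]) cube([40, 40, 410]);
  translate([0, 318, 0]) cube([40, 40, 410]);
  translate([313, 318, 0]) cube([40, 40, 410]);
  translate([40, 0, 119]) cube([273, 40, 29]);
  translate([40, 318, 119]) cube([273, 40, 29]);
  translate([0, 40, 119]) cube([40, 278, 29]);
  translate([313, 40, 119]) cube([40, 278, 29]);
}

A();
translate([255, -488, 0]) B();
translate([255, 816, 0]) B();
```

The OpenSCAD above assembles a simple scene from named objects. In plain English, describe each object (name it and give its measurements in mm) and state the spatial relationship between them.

A is a table: top 863 mm (x) × 686 mm (y), 43 mm thick, upper face at z = 759 mm, on four 50×50 mm square legs, each inset 46 mm from the nearest pair of top edges, running from z = 0 to the bottom of the top.

B is a simple wooden stool: a rectangular seat 353 mm (x) by 358 mm (y), 22 mm thick, top face at z = 432 mm, on four square legs, each 40×40 mm in cross-section. The legs rest on z = 0, each flush with a corner of the seat. Four stretchers, 40 mm wide and 29 mm tall, connect adjacent legs with their undersides at z = 119 mm, each running between the inner faces of the legs it joins and aligned with the legs' outer faces on the other axis.

Two stools sit around the table at the −y, +y sides.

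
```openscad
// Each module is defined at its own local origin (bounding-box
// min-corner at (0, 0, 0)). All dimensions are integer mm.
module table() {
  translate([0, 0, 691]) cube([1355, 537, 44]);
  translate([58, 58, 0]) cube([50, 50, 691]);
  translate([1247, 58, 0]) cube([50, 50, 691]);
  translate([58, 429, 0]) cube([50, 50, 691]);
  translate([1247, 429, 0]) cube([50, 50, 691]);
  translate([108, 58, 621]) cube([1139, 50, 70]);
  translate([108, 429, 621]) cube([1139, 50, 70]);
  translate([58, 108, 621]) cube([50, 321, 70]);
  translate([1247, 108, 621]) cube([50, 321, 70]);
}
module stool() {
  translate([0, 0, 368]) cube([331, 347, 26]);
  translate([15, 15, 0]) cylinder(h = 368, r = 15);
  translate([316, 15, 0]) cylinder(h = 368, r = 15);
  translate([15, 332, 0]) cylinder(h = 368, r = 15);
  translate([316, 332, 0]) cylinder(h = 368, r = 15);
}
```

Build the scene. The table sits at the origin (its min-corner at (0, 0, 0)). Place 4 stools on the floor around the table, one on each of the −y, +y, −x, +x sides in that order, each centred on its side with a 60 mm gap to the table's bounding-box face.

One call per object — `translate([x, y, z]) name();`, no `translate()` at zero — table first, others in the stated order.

table();
translate([512, -407, 0]) stool();
translate([512, 597, 0]) stool();
translate([-391, 95, 0]) stool();
translate([1415, 95, 0]) stool();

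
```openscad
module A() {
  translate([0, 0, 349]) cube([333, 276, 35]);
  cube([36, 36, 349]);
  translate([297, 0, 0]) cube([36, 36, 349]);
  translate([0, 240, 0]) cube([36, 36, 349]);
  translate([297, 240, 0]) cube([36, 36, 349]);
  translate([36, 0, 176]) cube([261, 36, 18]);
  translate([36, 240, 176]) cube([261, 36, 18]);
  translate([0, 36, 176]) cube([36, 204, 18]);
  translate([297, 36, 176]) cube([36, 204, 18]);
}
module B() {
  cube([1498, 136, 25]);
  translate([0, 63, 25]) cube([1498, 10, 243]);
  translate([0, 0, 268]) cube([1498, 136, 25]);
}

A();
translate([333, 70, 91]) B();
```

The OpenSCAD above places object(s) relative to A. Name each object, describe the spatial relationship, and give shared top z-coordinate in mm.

A is a stool. B is an I-beam. The I-beam is beside the stool with their tops flush at z = 384. The shared top z-coordinate is 384 mm.

Both tops at z = 384 mm.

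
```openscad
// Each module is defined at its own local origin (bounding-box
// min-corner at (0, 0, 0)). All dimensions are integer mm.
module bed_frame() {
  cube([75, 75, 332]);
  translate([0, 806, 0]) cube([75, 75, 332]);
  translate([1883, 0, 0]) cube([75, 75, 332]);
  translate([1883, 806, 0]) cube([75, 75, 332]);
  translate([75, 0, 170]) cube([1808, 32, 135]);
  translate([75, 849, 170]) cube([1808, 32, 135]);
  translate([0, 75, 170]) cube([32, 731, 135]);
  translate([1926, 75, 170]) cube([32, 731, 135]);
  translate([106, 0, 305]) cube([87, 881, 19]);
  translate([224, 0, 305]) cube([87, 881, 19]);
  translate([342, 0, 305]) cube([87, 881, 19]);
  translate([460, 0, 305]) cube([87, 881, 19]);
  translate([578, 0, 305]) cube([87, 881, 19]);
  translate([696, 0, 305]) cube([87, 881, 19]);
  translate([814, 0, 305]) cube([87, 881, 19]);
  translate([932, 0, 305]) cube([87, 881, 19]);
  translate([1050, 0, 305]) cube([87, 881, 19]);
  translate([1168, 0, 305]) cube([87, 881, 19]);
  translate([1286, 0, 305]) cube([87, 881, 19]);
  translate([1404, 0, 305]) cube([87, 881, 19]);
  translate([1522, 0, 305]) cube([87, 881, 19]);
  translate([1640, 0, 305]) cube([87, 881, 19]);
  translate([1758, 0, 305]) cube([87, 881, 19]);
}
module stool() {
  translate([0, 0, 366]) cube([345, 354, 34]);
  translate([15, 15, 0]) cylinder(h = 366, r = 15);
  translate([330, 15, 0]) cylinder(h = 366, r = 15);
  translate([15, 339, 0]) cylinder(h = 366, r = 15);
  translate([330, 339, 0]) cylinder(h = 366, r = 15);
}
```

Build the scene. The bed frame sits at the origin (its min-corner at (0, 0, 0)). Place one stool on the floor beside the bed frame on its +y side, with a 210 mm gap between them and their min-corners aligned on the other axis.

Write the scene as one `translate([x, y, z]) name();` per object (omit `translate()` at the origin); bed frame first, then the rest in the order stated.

bed_frame();
translate([0, 1091, 0]) stool();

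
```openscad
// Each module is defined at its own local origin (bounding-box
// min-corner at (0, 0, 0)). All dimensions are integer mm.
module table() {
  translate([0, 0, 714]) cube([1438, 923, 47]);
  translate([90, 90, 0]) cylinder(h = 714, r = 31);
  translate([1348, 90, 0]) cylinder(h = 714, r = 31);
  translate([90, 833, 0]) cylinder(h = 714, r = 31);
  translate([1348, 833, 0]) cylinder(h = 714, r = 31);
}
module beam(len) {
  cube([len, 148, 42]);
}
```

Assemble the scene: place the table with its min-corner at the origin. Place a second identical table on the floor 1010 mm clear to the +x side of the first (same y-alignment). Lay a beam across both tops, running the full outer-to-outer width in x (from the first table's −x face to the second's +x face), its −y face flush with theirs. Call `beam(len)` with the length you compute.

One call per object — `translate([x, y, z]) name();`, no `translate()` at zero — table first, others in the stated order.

table();
translate([2448, 0, 0]) table();
translate([0, 0, 761]) beam(3886);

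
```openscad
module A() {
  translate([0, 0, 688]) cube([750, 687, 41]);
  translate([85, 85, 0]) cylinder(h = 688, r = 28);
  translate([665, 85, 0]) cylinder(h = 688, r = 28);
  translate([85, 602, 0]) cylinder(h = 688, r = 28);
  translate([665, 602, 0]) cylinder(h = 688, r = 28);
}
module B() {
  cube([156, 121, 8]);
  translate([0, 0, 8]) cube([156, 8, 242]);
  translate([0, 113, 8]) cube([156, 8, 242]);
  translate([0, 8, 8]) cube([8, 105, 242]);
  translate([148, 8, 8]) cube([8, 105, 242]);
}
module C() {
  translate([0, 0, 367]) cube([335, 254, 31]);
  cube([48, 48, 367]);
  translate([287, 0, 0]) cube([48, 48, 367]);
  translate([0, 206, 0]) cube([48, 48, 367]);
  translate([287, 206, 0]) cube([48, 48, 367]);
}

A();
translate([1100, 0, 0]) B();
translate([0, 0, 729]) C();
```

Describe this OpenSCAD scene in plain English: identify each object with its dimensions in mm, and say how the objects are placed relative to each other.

A is a table with a 750×687 mm rectangular top, 41 mm thick, top surface at z = 729 mm, supported by four round legs of 56 mm diameter, each leg's bounding box inset 57 mm from the nearest pair of top edges, running from the floor.

B is an open-topped rectangular box: outside dimensions 156×121×250 mm, with a uniform wall and base thickness of 8 mm. The base is a full 156×121 slab on the floor; four walls sit on top of the base. The front and back walls (the −y and +y sides) span the full width; the two side walls fit between them.

C is a simple wooden stool: a rectangular seat 335 mm (x) by 254 mm (y), 31 mm thick, top face at z = 398 mm, on four square legs, each 48×48 mm in cross-section. The legs rest on z = 0, each flush with a corner of the seat.

The open box is on the floor beside the table on its +x side. The stool is on top of the table.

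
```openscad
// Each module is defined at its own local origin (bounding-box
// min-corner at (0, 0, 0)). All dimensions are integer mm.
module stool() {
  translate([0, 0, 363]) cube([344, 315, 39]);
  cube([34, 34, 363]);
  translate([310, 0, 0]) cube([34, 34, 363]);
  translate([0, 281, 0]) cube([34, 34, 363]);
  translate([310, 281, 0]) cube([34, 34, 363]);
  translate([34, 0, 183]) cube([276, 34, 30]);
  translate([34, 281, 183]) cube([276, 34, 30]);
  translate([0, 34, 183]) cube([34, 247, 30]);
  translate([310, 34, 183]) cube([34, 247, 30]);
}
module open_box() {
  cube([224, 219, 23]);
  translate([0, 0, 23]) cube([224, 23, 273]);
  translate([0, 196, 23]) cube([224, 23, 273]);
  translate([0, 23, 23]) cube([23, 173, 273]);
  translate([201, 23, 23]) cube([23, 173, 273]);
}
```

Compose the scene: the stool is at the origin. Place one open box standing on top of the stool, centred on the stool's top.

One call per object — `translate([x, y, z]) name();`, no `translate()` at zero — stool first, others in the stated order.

stool();
translate([60, 48, 402]) open_box();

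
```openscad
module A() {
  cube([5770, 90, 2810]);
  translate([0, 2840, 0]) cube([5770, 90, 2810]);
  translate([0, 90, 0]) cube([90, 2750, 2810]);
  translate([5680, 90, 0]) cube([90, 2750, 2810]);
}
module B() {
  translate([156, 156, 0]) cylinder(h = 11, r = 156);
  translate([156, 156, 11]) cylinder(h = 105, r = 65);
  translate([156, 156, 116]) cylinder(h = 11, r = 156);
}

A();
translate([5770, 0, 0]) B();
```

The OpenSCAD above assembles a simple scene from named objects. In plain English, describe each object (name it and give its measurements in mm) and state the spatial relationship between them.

A is the wall frame of a small rectangular building: four walls, each 2810 mm tall and 90 mm thick, enclosing a footprint 5770 mm (x) by 2930 mm (y) outside-to-outside, with no floor or roof. The front and back walls (the −y and +y sides) span the full width; the two side walls fit between them.

B is a spool: two coaxial disc flanges of radius 156 mm and thickness 11 mm, joined by a core cylinder of radius 65 mm and height 105 mm. The lower flange rests on z = 0 and the three cylinders share a vertical axis.

The spool is against the house frame's +x side, with their −y faces flush.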